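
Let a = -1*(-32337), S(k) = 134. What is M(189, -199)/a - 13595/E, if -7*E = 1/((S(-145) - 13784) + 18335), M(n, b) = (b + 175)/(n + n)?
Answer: 908295417818771/2037231 ≈ 4.4585e+8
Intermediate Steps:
M(n, b) = (175 + b)/(2*n) (M(n, b) = (175 + b)/((2*n)) = (175 + b)*(1/(2*n)) = (175 + b)/(2*n))
a = 32337
E = -1/32795 (E = -1/(7*((134 - 13784) + 18335)) = -1/(7*(-13650 + 18335)) = -⅐/4685 = -⅐*1/4685 = -1/32795 ≈ -3.0492e-5)
M(189, -199)/a - 13595/E = ((½)*(175 - 199)/189)/32337 - 13595/(-1/32795) = ((½)*(1/189)*(-24))*(1/32337) - 13595*(-32795) = -4/63*1/32337 + 445848025 = -4/2037231 + 445848025 = 908295417818771/2037231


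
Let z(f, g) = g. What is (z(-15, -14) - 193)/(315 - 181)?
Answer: -207/134 ≈ -1.5448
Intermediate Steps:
(z(-15, -14) - 193)/(315 - 181) = (-14 - 193)/(315 - 181) = -207/134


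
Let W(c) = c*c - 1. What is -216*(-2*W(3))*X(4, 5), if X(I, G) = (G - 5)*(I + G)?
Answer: 0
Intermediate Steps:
W(c) = -1 + c² (W(c) = c² - 1 = -1 + c²)
X(I, G) = (-5 + G)*(G + I)
-216*(-2*W(3))*X(4, 5) = -216*(-2*(-1 + 3²))*(5² - 5*5 - 5*4 + 5*4) = -216*(-2*(-1 + 9))*(25 - 25 - 20 + 20) = -216*(-2*8)*0 = -(-3456)*0 = -216*0 = 0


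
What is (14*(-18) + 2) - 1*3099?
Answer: -3349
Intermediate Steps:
(14*(-18) + 2) - 1*3099 = (-252 + 2) - 3099 = -250 - 3099 = -3349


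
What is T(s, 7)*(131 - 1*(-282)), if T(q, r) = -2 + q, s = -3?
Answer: -2065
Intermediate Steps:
T(s, 7)*(131 - 1*(-282)) = (-2 - 3)*(131 - 1*(-282)) = -5*(131 + 282) = -5*413 = -2065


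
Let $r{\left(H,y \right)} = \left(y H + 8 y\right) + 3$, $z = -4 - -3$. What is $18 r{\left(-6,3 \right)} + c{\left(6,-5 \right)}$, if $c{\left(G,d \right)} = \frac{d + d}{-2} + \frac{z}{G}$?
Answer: $\frac{1001}{6} \approx 166.83$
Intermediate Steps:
$z = -1$ ($z = -4 + 3 = -1$)
$c{\left(G,d \right)} = - d - \frac{1}{G}$ ($c{\left(G,d \right)} = \frac{d + d}{-2} - \frac{1}{G} = 2 d \left(- \frac{1}{2}\right) - \frac{1}{G} = - d - \frac{1}{G}$)
$r{\left(H,y \right)} = 3 + 8 y + H y$ ($r{\left(H,y \right)} = \left(H y + 8 y\right) + 3 = \left(8 y + H y\right) + 3 = 3 + 8 y + H y$)
$18 r{\left(-6,3 \right)} + c{\left(6,-5 \right)} = 18 \left(3 + 8 \cdot 3 - 18\right) - - \frac{29}{6} = 18 \left(3 + 24 - 18\right) + \left(5 - \frac{1}{6}\right) = 18 \cdot 9 + \left(5 - \frac{1}{6}\right) = 162 + \frac{29}{6} = \frac{1001}{6}$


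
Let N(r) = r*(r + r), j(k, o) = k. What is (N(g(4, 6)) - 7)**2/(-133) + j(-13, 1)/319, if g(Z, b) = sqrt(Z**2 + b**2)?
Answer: -3003200/42427 ≈ -70.785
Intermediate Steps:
N(r) = 2*r**2 (N(r) = r*(2*r) = 2*r**2)
(N(g(4, 6)) - 7)**2/(-133) + j(-13, 1)/319 = (2*(sqrt(4**2 + 6**2))**2 - 7)**2/(-133) - 13/319 = (2*(sqrt(16 + 36))**2 - 7)**2*(-1/133) - 13*1/319 = (2*(sqrt(52))**2 - 7)**2*(-1/133) - 13/319 = (2*(2*sqrt(13))**2 - 7)**2*(-1/133) - 13/319 = (2*52 - 7)**2*(-1/133) - 13/319 = (104 - 7)**2*(-1/133) - 13/319 = 97**2*(-1/133) - 13/319 = 9409*(-1/133) - 13/319 = -9409/133 - 13/319 = -3003200/42427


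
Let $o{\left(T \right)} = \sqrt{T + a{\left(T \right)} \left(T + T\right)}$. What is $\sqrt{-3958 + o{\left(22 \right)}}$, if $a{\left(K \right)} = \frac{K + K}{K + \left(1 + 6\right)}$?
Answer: $\frac{\sqrt{-3328678 + 87 \sqrt{8294}}}{29} \approx 62.838 i$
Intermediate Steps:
$a{\left(K \right)} = \frac{2 K}{7 + K}$ ($a{\left(K \right)} = \frac{2 K}{K + 7} = \frac{2 K}{7 + K}$)
$o{\left(T \right)} = \sqrt{T + \frac{4 T^{2}}{7 + T}}$ ($o{\left(T \right)} = \sqrt{T + \frac{2 T}{7 + T} \left(T + T\right)} = \sqrt{T + \frac{2 T}{7 + T} 2 T} = \sqrt{T + \frac{4 T^{2}}{7 + T}}$)
$\sqrt{-3958 + o{\left(22 \right)}} = \sqrt{-3958 + \sqrt{\frac{22 \left(7 + 5 \cdot 22\right)}{7 + 22}}} = \sqrt{-3958 + \sqrt{\frac{22 \left(7 + 110\right)}{29}}} = \sqrt{-3958 + \sqrt{22 \cdot \frac{1}{29} \cdot 117}} = \sqrt{-3958 + \sqrt{\frac{2574}{29}}} = \sqrt{-3958 + \frac{3 \sqrt{8294}}{29}}$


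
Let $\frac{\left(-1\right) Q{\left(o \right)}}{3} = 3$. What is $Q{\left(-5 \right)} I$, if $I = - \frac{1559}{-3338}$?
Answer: $- \frac{14031}{3338} \approx -4.2034$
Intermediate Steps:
$Q{\left(o \right)} = -9$ ($Q{\left(o \right)} = \left(-3\right) 3 = -9$)
$I = \frac{1559}{3338}$ ($I = \left(-1559\right) \left(- \frac{1}{3338}\right) = \frac{1559}{3338} \approx 0.46705$)
$Q{\left(-5 \right)} I = \left(-9\right) \frac{1559}{3338} = - \frac{14031}{3338}$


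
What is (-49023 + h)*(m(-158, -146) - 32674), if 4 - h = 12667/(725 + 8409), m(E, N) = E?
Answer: 7350300328608/4567 ≈ 1.6094e+9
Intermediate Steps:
h = 23869/9134 (h = 4 - 12667/(725 + 8409) = 4 - 12667/9134 = 23869/9134 ≈ 2.6132)
(-49023 + h)*(m(-158, -146) - 32674) = (-49023 + 23869/9134)*(-158 - 32674) = -447752213/9134*(-32832) = 7350300328608/4567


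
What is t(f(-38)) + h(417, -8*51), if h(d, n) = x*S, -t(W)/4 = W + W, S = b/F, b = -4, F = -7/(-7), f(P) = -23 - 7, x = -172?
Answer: 928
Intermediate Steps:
f(P) = -30
F = 1 (F = -7*(-⅐) = 1)
S = -4 (S = -4/1 = -4*1 = -4)
t(W) = -8*W (t(W) = -4*(W + W) = -8*W)
h(d, n) = 688 (h(d, n) = -172*(-4) = 688)
t(f(-38)) + h(417, -8*51) = -8*(-30) + 688 = 240 + 688 = 928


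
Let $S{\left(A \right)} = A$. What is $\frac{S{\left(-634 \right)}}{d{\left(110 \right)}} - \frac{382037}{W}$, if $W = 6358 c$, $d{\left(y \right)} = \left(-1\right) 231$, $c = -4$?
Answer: $\frac{9488585}{534072} \approx 17.766$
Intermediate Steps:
$d{\left(y \right)} = -231$
$W = -25432$ ($W = 6358 \left(-4\right) = -25432$)
$\frac{S{\left(-634 \right)}}{d{\left(110 \right)}} - \frac{382037}{W} = - \frac{634}{-231} - \frac{382037}{-25432} = \left(-634\right) \left(- \frac{1}{231}\right) - - \frac{382037}{25432} = \frac{634}{231} + \frac{382037}{25432} = \frac{9488585}{534072}$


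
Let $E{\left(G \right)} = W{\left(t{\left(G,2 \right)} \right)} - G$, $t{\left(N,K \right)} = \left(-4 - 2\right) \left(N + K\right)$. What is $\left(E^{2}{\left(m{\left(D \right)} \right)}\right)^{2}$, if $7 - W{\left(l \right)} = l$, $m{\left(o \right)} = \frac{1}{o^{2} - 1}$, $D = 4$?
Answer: $\frac{11316496}{81} \approx 1.3971 \cdot 10^{5}$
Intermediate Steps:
$t{\left(N,K \right)} = - 6 K - 6 N$ ($t{\left(N,K \right)} = - 6 \left(K + N\right) = - 6 K - 6 N$)
$m{\left(o \right)} = \frac{1}{-1 + o^{2}}$
$W{\left(l \right)} = 7 - l$
$E{\left(G \right)} = 19 + 5 G$ ($E{\left(G \right)} = \left(7 - \left(\left(-6\right) 2 - 6 G\right)\right) - G = \left(7 - \left(-12 - 6 G\right)\right) - G = \left(7 + \left(12 + 6 G\right)\right) - G = \left(19 + 6 G\right) - G = 19 + 5 G$)
$\left(E^{2}{\left(m{\left(D \right)} \right)}\right)^{2} = \left(\left(19 + \frac{5}{-1 + 4^{2}}\right)^{2}\right)^{2} = \left(\left(19 + \frac{5}{-1 + 16}\right)^{2}\right)^{2} = \left(\left(19 + \frac{5}{15}\right)^{2}\right)^{2} = \left(\left(19 + 5 \cdot \frac{1}{15}\right)^{2}\right)^{2} = \left(\left(19 + \frac{1}{3}\right)^{2}\right)^{2} = \left(\left(\frac{58}{3}\right)^{2}\right)^{2} = \left(\frac{3364}{9}\right)^{2} = \frac{11316496}{81}$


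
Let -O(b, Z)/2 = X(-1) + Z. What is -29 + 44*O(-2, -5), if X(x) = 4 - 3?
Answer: 323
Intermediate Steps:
X(x) = 1
O(b, Z) = -2 - 2*Z (O(b, Z) = -2*(1 + Z) = -2 - 2*Z)
-29 + 44*O(-2, -5) = -29 + 44*(-2 - 2*(-5)) = -29 + 44*(-2 + 10) = -29 + 44*8 = -29 + 352 = 323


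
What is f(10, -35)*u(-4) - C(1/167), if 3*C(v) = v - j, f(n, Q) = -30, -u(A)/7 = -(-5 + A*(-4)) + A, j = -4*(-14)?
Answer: -522933/167 ≈ -3131.3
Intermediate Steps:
j = 56
u(A) = -35 - 35*A (u(A) = -7*(-(-5 + A*(-4)) + A) = -7*(-(-5 - 4*A) + A) = -7*((5 + 4*A) + A) = -7*(5 + 5*A) = -35 - 35*A)
C(v) = -56/3 + v/3 (C(v) = (v - 1*56)/3 = (v - 56)/3 = (-56 + v)/3 = -56/3 + v/3)
f(10, -35)*u(-4) - C(1/167) = -30*(-35 - 35*(-4)) - (-56/3 + (⅓)/167) = -30*(-35 + 140) - (-56/3 + (⅓)*(1/167)) = -30*105 - (-56/3 + 1/501) = -3150 - 1*(-3117/167) = -3150 + 3117/167 = -522933/167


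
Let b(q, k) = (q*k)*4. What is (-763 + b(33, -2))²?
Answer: 1054729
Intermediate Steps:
b(q, k) = 4*k*q (b(q, k) = (k*q)*4 = 4*k*q)
(-763 + b(33, -2))² = (-763 + 4*(-2)*33)² = (-763 - 264)² = (-1027)² = 1054729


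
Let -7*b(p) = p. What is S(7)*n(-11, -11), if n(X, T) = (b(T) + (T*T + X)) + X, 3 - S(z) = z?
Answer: -2816/7 ≈ -402.29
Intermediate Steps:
b(p) = -p/7
S(z) = 3 - z
n(X, T) = T² + 2*X - T/7 (n(X, T) = (-T/7 + (T*T + X)) + X = (-T/7 + (T² + X)) + X = (-T/7 + (X + T²)) + X = (X + T² - T/7) + X = T² + 2*X - T/7)
S(7)*n(-11, -11) = (3 - 1*7)*((-11)² + 2*(-11) - ⅐*(-11)) = (3 - 7)*(121 - 22 + 11/7) = -4*704/7 = -2816/7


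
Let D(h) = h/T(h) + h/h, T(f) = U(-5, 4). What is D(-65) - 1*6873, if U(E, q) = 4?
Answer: -27553/4 ≈ -6888.3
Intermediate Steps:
T(f) = 4
D(h) = 1 + h/4 (D(h) = h/4 + h/h = h*(¼) + 1 = h/4 + 1 = 1 + h/4)
D(-65) - 1*6873 = (1 + (¼)*(-65)) - 1*6873 = (1 - 65/4) - 6873 = -61/4 - 6873 = -27553/4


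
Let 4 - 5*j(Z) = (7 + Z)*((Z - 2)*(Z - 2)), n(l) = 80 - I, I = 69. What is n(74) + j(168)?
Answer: -4822241/5 ≈ -9.6445e+5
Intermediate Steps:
n(l) = 11 (n(l) = 80 - 1*69 = 80 - 69 = 11)
j(Z) = 4/5 - (-2 + Z)**2*(7 + Z)/5 (j(Z) = 4/5 - (7 + Z)*(Z - 2)*(Z - 2)/5 = 4/5 - (7 + Z)*(-2 + Z)*(-2 + Z)/5 = 4/5 - (7 + Z)*(-2 + Z)**2/5 = 4/5 - (-2 + Z)**2*(7 + Z)/5)
n(74) + j(168) = 11 + (-24/5 - 3/5*168**2 - 1/5*168**3 + (24/5)*168) = 11 + (-24/5 - 3/5*28224 - 1/5*4741632 + 4032/5) = 11 + (-24/5 - 84672/5 - 4741632/5 + 4032/5) = 11 - 4822296/5 = -4822241/5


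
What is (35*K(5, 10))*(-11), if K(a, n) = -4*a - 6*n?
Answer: 30800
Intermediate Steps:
K(a, n) = -6*n - 4*a
(35*K(5, 10))*(-11) = (35*(-6*10 - 4*5))*(-11) = (35*(-60 - 20))*(-11) = (35*(-80))*(-11) = -2800*(-11) = 30800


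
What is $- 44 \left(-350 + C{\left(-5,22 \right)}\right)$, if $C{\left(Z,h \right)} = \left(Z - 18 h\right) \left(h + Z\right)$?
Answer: $315348$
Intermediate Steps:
$C{\left(Z,h \right)} = \left(Z + h\right) \left(Z - 18 h\right)$ ($C{\left(Z,h \right)} = \left(Z - 18 h\right) \left(Z + h\right) = \left(Z + h\right) \left(Z - 18 h\right)$)
$- 44 \left(-350 + C{\left(-5,22 \right)}\right) = - 44 \left(-350 - \left(-1870 - 25 + 8712\right)\right) = - 44 \left(-350 + \left(25 - 8712 + 1870\right)\right) = - 44 \left(-350 - 6817\right) = \left(-44\right) \left(-7167\right) = 315348$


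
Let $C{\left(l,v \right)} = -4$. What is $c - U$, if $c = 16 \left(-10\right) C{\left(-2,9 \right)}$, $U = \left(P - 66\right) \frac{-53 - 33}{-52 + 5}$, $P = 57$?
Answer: $\frac{30854}{47} \approx 656.47$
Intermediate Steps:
$U = - \frac{774}{47}$ ($U = \left(57 - 66\right) \frac{-53 - 33}{-52 + 5} = - 9 \left(- \frac{86}{-47}\right) = - 9 \left(\left(-86\right) \left(- \frac{1}{47}\right)\right) = \left(-9\right) \frac{86}{47} = - \frac{774}{47} \approx -16.468$)
$c = 640$ ($c = 16 \left(-10\right) \left(-4\right) = \left(-160\right) \left(-4\right) = 640$)
$c - U = 640 - - \frac{774}{47} = 640 + \frac{774}{47} = \frac{30854}{47}$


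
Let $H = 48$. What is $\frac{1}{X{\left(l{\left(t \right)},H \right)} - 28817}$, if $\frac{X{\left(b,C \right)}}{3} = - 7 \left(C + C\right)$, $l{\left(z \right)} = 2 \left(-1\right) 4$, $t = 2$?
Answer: $- \frac{1}{30833} \approx -3.2433 \cdot 10^{-5}$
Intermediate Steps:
$l{\left(z \right)} = -8$ ($l{\left(z \right)} = \left(-2\right) 4 = -8$)
$X{\left(b,C \right)} = - 42 C$ ($X{\left(b,C \right)} = 3 \left(- 7 \left(C + C\right)\right) = 3 \left(- 7 \cdot 2 C\right) = 3 \left(- 14 C\right) = - 42 C$)
$\frac{1}{X{\left(l{\left(t \right)},H \right)} - 28817} = \frac{1}{\left(-42\right) 48 - 28817} = \frac{1}{-2016 - 28817} = \frac{1}{-30833} = - \frac{1}{30833}$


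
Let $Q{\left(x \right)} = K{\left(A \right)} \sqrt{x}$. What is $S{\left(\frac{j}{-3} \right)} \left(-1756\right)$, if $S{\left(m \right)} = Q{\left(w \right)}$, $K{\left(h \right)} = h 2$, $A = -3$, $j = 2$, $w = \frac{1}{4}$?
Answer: $5268$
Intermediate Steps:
$w = \frac{1}{4} \approx 0.25$
$K{\left(h \right)} = 2 h$
$Q{\left(x \right)} = - 6 \sqrt{x}$ ($Q{\left(x \right)} = 2 \left(-3\right) \sqrt{x} = - 6 \sqrt{x}$)
$S{\left(m \right)} = -3$ ($S{\left(m \right)} = - \frac{6}{2} = \left(-6\right) \frac{1}{2} = -3$)
$S{\left(\frac{j}{-3} \right)} \left(-1756\right) = \left(-3\right) \left(-1756\right) = 5268$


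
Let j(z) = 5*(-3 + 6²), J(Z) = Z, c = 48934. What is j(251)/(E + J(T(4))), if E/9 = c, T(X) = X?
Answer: 33/88082 ≈ 0.00037465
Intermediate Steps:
E = 440406 (E = 9*48934 = 440406)
j(z) = 165 (j(z) = 5*(-3 + 36) = 5*33 = 165)
j(251)/(E + J(T(4))) = 165/(440406 + 4) = 165/440410 = 165*(1/440410) = 33/88082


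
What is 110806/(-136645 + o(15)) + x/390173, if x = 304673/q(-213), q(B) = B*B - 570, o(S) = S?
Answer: -968388180920486/1194102493907505 ≈ -0.81098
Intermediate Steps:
q(B) = -570 + B² (q(B) = B² - 570 = -570 + B²)
x = 304673/44799 (x = 304673/(-570 + (-213)²) = 304673/(-570 + 45369) = 304673/44799 ≈ 6.8009)
110806/(-136645 + o(15)) + x/390173 = 110806/(-136645 + 15) + (304673/44799)/390173 = 110806/(-136630) + (304673/44799)*(1/390173) = 110806*(-1/136630) + 304673/17479360227 = -55403/68315 + 304673/17479360227 = -968388180920486/1194102493907505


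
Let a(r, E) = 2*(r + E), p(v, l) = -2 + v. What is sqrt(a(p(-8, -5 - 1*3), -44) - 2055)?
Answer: I*sqrt(2163) ≈ 46.508*I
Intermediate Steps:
a(r, E) = 2*E + 2*r (a(r, E) = 2*(E + r) = 2*E + 2*r)
sqrt(a(p(-8, -5 - 1*3), -44) - 2055) = sqrt((2*(-44) + 2*(-2 - 8)) - 2055) = sqrt((-88 + 2*(-10)) - 2055) = sqrt((-88 - 20) - 2055) = sqrt(-108 - 2055) = sqrt(-2163) = I*sqrt(2163)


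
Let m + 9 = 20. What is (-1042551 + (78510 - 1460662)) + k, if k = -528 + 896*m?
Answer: -2415375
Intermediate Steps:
m = 11 (m = -9 + 20 = 11)
k = 9328 (k = -528 + 896*11 = -528 + 9856 = 9328)
(-1042551 + (78510 - 1460662)) + k = (-1042551 + (78510 - 1460662)) + 9328 = (-1042551 - 1382152) + 9328 = -2424703 + 9328 = -2415375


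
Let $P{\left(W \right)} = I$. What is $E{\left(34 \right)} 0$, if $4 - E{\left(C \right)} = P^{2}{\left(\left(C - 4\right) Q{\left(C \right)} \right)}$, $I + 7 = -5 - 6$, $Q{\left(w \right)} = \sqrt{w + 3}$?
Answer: $0$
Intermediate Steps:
$Q{\left(w \right)} = \sqrt{3 + w}$
$I = -18$ ($I = -7 - 11 = -18$)
$P{\left(W \right)} = -18$
$E{\left(C \right)} = -320$ ($E{\left(C \right)} = 4 - \left(-18\right)^{2} = 4 - 324 = -320$)
$E{\left(34 \right)} 0 = \left(-320\right) 0 = 0$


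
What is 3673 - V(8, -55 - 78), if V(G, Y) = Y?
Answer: 3806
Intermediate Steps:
3673 - V(8, -55 - 78) = 3673 - (-55 - 78) = 3673 - 1*(-133) = 3673 + 133 = 3806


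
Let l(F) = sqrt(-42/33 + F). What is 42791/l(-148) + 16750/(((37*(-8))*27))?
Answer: -8375/3996 - 42791*I*sqrt(18062)/1642 ≈ -2.0958 - 3502.4*I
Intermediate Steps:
l(F) = sqrt(-14/11 + F) (l(F) = sqrt(-42*1/33 + F) = sqrt(-14/11 + F))
42791/l(-148) + 16750/(((37*(-8))*27)) = 42791/((sqrt(-154 + 121*(-148))/11)) + 16750/(((37*(-8))*27)) = 42791/((sqrt(-154 - 17908)/11)) + 16750/((-296*27)) = 42791/((sqrt(-18062)/11)) + 16750/(-7992) = 42791/(((I*sqrt(18062))/11)) + 16750*(-1/7992) = 42791/((I*sqrt(18062)/11)) - 8375/3996 = 42791*(-I*sqrt(18062)/1642) - 8375/3996 = -42791*I*sqrt(18062)/1642 - 8375/3996 = -8375/3996 - 42791*I*sqrt(18062)/1642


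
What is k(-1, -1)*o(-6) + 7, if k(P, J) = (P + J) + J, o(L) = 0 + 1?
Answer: 4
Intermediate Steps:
o(L) = 1
k(P, J) = P + 2*J (k(P, J) = (J + P) + J = P + 2*J)
k(-1, -1)*o(-6) + 7 = (-1 + 2*(-1))*1 + 7 = (-1 - 2)*1 + 7 = -3*1 + 7 = -3 + 7 = 4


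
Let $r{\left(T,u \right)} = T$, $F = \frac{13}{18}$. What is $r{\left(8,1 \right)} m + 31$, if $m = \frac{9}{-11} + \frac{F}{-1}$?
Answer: $\frac{1849}{99} \approx 18.677$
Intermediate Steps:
$F = \frac{13}{18}$ ($F = 13 \cdot \frac{1}{18} = \frac{13}{18} \approx 0.72222$)
$m = - \frac{305}{198}$ ($m = \frac{9}{-11} + \frac{13}{18 \left(-1\right)} = 9 \left(- \frac{1}{11}\right) + \frac{13}{18} \left(-1\right) = - \frac{9}{11} - \frac{13}{18} = - \frac{305}{198} \approx -1.5404$)
$r{\left(8,1 \right)} m + 31 = 8 \left(- \frac{305}{198}\right) + 31 = - \frac{1220}{99} + 31 = \frac{1849}{99}$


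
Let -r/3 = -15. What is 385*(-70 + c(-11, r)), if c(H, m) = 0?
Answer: -26950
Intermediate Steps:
r = 45 (r = -3*(-15) = 45)
385*(-70 + c(-11, r)) = 385*(-70 + 0) = 385*(-70) = -26950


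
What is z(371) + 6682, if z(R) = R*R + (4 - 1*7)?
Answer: 144320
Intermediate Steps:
z(R) = -3 + R² (z(R) = R² + (4 - 7) = R² - 3 = -3 + R²)
z(371) + 6682 = (-3 + 371²) + 6682 = (-3 + 137641) + 6682 = 137638 + 6682 = 144320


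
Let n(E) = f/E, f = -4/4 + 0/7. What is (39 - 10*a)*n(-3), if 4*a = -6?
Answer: 18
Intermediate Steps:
a = -3/2 (a = (1/4)*(-6) = -3/2 ≈ -1.5000)
f = -1 (f = -4*1/4 + 0*(1/7) = -1 + 0 = -1)
n(E) = -1/E
(39 - 10*a)*n(-3) = (39 - 10*(-3/2))*(-1/(-3)) = (39 + 15)*(-1*(-1/3)) = 54*(1/3) = 18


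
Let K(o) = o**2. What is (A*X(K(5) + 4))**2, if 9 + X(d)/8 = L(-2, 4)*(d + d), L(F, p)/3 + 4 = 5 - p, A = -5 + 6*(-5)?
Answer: 22105742400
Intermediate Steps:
A = -35 (A = -5 - 30 = -35)
L(F, p) = 3 - 3*p (L(F, p) = -12 + 3*(5 - p) = -12 + (15 - 3*p) = 3 - 3*p)
X(d) = -72 - 144*d (X(d) = -72 + 8*((3 - 3*4)*(d + d)) = -72 + 8*((3 - 12)*(2*d)) = -72 + 8*(-18*d) = -72 - 144*d)
(A*X(K(5) + 4))**2 = (-35*(-72 - 144*(5**2 + 4)))**2 = (-35*(-72 - 144*(25 + 4)))**2 = (-35*(-72 - 144*29))**2 = (-35*(-72 - 4176))**2 = (-35*(-4248))**2 = 148680**2 = 22105742400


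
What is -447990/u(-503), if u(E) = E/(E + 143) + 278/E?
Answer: -81122029200/152929 ≈ -5.3046e+5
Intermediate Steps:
u(E) = 278/E + E/(143 + E) (u(E) = E/(143 + E) + 278/E = 278/E + E/(143 + E))
-447990/u(-503) = -447990*(-503*(143 - 503)/(39754 + (-503)² + 278*(-503))) = -447990*181080/(39754 + 253009 - 139834) = -447990/((-1/503*(-1/360)*152929)) = -447990/152929/181080 = -447990*181080/152929 = -81122029200/152929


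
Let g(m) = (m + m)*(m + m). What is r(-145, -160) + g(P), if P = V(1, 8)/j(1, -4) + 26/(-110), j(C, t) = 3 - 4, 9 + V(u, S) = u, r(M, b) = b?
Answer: 245316/3025 ≈ 81.096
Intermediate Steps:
V(u, S) = -9 + u
j(C, t) = -1
P = 427/55 (P = (-9 + 1)/(-1) + 26/(-110) = -8*(-1) + 26*(-1/110) = 8 - 13/55 = 427/55 ≈ 7.7636)
g(m) = 4*m² (g(m) = (2*m)*(2*m) = 4*m²)
r(-145, -160) + g(P) = -160 + 4*(427/55)² = -160 + 4*(182329/3025) = -160 + 729316/3025 = 245316/3025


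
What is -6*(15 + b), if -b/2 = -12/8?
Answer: -108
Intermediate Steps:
b = 3 (b = -(-24)/8 = -2*(-3/2) = 3)
-6*(15 + b) = -6*(15 + 3) = -6*18 = -108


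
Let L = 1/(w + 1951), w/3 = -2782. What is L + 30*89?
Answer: 17074649/6395 ≈ 2670.0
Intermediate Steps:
w = -8346 (w = 3*(-2782) = -8346)
L = -1/6395 (L = 1/(-8346 + 1951) = 1/(-6395) = -1/6395 ≈ -0.00015637)
L + 30*89 = -1/6395 + 30*89 = -1/6395 + 2670 = 17074649/6395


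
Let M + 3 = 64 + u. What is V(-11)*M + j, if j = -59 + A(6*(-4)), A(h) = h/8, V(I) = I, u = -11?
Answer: -612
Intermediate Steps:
A(h) = h/8 (A(h) = h*(⅛) = h/8)
j = -62 (j = -59 + (6*(-4))/8 = -59 + (⅛)*(-24) = -59 - 3 = -62)
M = 50 (M = -3 + (64 - 11) = -3 + 53 = 50)
V(-11)*M + j = -11*50 - 62 = -550 - 62 = -612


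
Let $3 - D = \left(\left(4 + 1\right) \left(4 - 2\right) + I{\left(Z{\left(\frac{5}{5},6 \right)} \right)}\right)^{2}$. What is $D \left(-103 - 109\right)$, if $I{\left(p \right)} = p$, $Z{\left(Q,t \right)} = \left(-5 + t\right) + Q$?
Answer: $29892$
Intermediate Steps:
$Z{\left(Q,t \right)} = -5 + Q + t$
$D = -141$ ($D = 3 - \left(\left(4 + 1\right) \left(4 - 2\right) + \left(-5 + \frac{5}{5} + 6\right)\right)^{2} = 3 - \left(5 \cdot 2 + \left(-5 + 5 \cdot \frac{1}{5} + 6\right)\right)^{2} = 3 - \left(10 + \left(-5 + 1 + 6\right)\right)^{2} = 3 - \left(10 + 2\right)^{2} = 3 - 12^{2} = 3 - 144 = -141$)
$D \left(-103 - 109\right) = - 141 \left(-103 - 109\right) = \left(-141\right) \left(-212\right) = 29892$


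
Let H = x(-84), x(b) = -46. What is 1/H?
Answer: -1/46 ≈ -0.021739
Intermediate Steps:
H = -46
1/H = 1/(-46) = -1/46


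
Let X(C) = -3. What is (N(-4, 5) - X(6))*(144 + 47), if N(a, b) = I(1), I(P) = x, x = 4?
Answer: 1337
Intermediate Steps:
I(P) = 4
N(a, b) = 4
(N(-4, 5) - X(6))*(144 + 47) = (4 - 1*(-3))*(144 + 47) = (4 + 3)*191 = 7*191 = 1337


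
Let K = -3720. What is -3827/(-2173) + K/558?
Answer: -31979/6519 ≈ -4.9055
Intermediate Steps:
-3827/(-2173) + K/558 = -3827/(-2173) - 3720/558 = -3827*(-1/2173) - 3720*1/558 = 3827/2173 - 20/3 = -31979/6519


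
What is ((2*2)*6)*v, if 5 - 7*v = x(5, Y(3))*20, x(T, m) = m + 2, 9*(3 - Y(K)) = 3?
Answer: -2120/7 ≈ -302.86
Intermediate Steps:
Y(K) = 8/3 (Y(K) = 3 - ⅑*3 = 3 - ⅓ = 8/3)
x(T, m) = 2 + m
v = -265/21 (v = 5/7 - (2 + 8/3)*20/7 = 5/7 - 2*20/3 = 5/7 - ⅐*280/3 = 5/7 - 40/3 = -265/21 ≈ -12.619)
((2*2)*6)*v = ((2*2)*6)*(-265/21) = (4*6)*(-265/21) = 24*(-265/21) = -2120/7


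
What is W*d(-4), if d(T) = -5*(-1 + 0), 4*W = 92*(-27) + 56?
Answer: -3035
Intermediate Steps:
W = -607 (W = (92*(-27) + 56)/4 = (-2484 + 56)/4 = (¼)*(-2428) = -607)
d(T) = 5 (d(T) = -5*(-1) = 5)
W*d(-4) = -607*5 = -3035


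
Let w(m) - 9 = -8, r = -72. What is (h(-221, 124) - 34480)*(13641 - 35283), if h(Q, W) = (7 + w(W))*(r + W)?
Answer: 737213088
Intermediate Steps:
w(m) = 1 (w(m) = 9 - 8 = 1)
h(Q, W) = -576 + 8*W (h(Q, W) = (7 + 1)*(-72 + W) = 8*(-72 + W) = -576 + 8*W)
(h(-221, 124) - 34480)*(13641 - 35283) = ((-576 + 8*124) - 34480)*(13641 - 35283) = ((-576 + 992) - 34480)*(-21642) = (416 - 34480)*(-21642) = -34064*(-21642) = 737213088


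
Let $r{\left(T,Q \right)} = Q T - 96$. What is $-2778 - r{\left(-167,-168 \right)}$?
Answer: $-30738$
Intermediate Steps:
$r{\left(T,Q \right)} = -96 + Q T$
$-2778 - r{\left(-167,-168 \right)} = -2778 - \left(-96 - -28056\right) = -2778 - \left(-96 + 28056\right) = -2778 - 27960 = -30738$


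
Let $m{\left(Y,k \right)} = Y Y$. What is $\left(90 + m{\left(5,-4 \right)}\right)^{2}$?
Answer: $13225$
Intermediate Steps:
$m{\left(Y,k \right)} = Y^{2}$
$\left(90 + m{\left(5,-4 \right)}\right)^{2} = \left(90 + 5^{2}\right)^{2} = \left(90 + 25\right)^{2} = 115^{2} = 13225$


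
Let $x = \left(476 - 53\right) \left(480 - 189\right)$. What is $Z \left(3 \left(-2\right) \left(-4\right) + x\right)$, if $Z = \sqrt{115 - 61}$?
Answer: $369351 \sqrt{6} \approx 9.0472 \cdot 10^{5}$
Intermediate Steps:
$x = 123093$ ($x = 423 \cdot 291 = 123093$)
$Z = 3 \sqrt{6}$ ($Z = \sqrt{54} = 3 \sqrt{6} \approx 7.3485$)
$Z \left(3 \left(-2\right) \left(-4\right) + x\right) = 3 \sqrt{6} \left(3 \left(-2\right) \left(-4\right) + 123093\right) = 3 \sqrt{6} \left(\left(-6\right) \left(-4\right) + 123093\right) = 3 \sqrt{6} \left(24 + 123093\right) = 3 \sqrt{6} \cdot 123117 = 369351 \sqrt{6}$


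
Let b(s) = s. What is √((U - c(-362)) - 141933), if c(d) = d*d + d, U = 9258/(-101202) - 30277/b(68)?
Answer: I*√310737959952173/33734 ≈ 522.55*I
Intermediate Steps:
U = -30046299/67468 (U = 9258/(-101202) - 30277/68 = 9258*(-1/101202) - 30277*1/68 = -1543/16867 - 1781/4 = -30046299/67468 ≈ -445.34)
c(d) = d + d² (c(d) = d² + d = d + d²)
√((U - c(-362)) - 141933) = √((-30046299/67468 - (-362)*(1 - 362)) - 141933) = √((-30046299/67468 - (-362)*(-361)) - 141933) = √((-30046299/67468 - 1*130682) - 141933) = √((-30046299/67468 - 130682) - 141933) = √(-8846899475/67468 - 141933) = √(-18422835119/67468) = I*√310737959952173/33734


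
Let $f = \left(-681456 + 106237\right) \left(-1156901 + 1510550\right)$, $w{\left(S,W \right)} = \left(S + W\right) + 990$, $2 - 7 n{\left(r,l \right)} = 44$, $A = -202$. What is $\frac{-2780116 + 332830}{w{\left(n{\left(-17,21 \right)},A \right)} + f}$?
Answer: $\frac{2447286}{203425623349} \approx 1.203 \cdot 10^{-5}$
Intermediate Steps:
$n{\left(r,l \right)} = -6$ ($n{\left(r,l \right)} = \frac{2}{7} - \frac{44}{7} = -6$)
$w{\left(S,W \right)} = 990 + S + W$
$f = -203425624131$ ($f = \left(-575219\right) 353649 = -203425624131$)
$\frac{-2780116 + 332830}{w{\left(n{\left(-17,21 \right)},A \right)} + f} = \frac{-2780116 + 332830}{\left(990 - 6 - 202\right) - 203425624131} = - \frac{2447286}{782 - 203425624131} = - \frac{2447286}{-203425623349} = \left(-2447286\right) \left(- \frac{1}{203425623349}\right) = \frac{2447286}{203425623349}$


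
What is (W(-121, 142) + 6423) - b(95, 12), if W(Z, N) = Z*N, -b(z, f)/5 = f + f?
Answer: -10639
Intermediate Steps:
b(z, f) = -10*f (b(z, f) = -5*(f + f) = -10*f)
W(Z, N) = N*Z
(W(-121, 142) + 6423) - b(95, 12) = (142*(-121) + 6423) - (-10)*12 = (-17182 + 6423) - 1*(-120) = -10759 + 120 = -10639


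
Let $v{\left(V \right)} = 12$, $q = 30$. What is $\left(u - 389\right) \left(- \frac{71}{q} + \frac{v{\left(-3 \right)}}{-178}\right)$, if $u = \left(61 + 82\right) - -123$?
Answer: $\frac{266459}{890} \approx 299.39$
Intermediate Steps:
$u = 266$ ($u = 143 + 123 = 266$)
$\left(u - 389\right) \left(- \frac{71}{q} + \frac{v{\left(-3 \right)}}{-178}\right) = \left(266 - 389\right) \left(- \frac{71}{30} + \frac{12}{-178}\right) = - 123 \left(\left(-71\right) \frac{1}{30} + 12 \left(- \frac{1}{178}\right)\right) = - 123 \left(- \frac{71}{30} - \frac{6}{89}\right) = \left(-123\right) \left(- \frac{6499}{2670}\right) = \frac{266459}{890}$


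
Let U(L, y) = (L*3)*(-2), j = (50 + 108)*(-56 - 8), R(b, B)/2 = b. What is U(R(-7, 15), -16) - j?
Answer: 10196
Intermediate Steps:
R(b, B) = 2*b
j = -10112 (j = 158*(-64) = -10112)
U(L, y) = -6*L (U(L, y) = (3*L)*(-2) = -6*L)
U(R(-7, 15), -16) - j = -12*(-7) - 1*(-10112) = -6*(-14) + 10112 = 84 + 10112 = 10196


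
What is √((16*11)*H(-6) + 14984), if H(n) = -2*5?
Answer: 2*√3306 ≈ 115.00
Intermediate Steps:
H(n) = -10
√((16*11)*H(-6) + 14984) = √((16*11)*(-10) + 14984) = √(176*(-10) + 14984) = √(-1760 + 14984) = √13224 = 2*√3306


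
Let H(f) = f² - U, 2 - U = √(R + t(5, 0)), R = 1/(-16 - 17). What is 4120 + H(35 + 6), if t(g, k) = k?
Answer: 5799 + I*√33/33 ≈ 5799.0 + 0.17408*I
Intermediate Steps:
R = -1/33 (R = 1/(-33) = -1/33 ≈ -0.030303)
U = 2 - I*√33/33 (U = 2 - √(-1/33 + 0) = 2 - √(-1/33) = 2 - I*√33/33 ≈ 2.0 - 0.17408*I)
H(f) = -2 + f² + I*√33/33 (H(f) = f² - (2 - I*√33/33) = f² + (-2 + I*√33/33) = -2 + f² + I*√33/33)
4120 + H(35 + 6) = 4120 + (-2 + (35 + 6)² + I*√33/33) = 4120 + (-2 + 41² + I*√33/33) = 4120 + (-2 + 1681 + I*√33/33) = 4120 + (1679 + I*√33/33) = 5799 + I*√33/33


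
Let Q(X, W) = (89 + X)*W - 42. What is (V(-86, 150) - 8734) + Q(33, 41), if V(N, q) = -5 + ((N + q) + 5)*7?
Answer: -3296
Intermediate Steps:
V(N, q) = 30 + 7*N + 7*q (V(N, q) = -5 + (5 + N + q)*7 = -5 + (35 + 7*N + 7*q) = 30 + 7*N + 7*q)
Q(X, W) = -42 + W*(89 + X) (Q(X, W) = W*(89 + X) - 42 = -42 + W*(89 + X))
(V(-86, 150) - 8734) + Q(33, 41) = ((30 + 7*(-86) + 7*150) - 8734) + (-42 + 89*41 + 41*33) = ((30 - 602 + 1050) - 8734) + (-42 + 3649 + 1353) = (478 - 8734) + 4960 = -8256 + 4960 = -3296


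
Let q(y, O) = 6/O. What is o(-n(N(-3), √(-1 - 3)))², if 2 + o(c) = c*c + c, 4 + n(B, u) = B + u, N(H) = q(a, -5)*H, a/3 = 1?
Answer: 10396/625 + 4896*I/125 ≈ 16.634 + 39.168*I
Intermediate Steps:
a = 3 (a = 3*1 = 3)
N(H) = -6*H/5 (N(H) = (6/(-5))*H = (6*(-⅕))*H = -6*H/5)
n(B, u) = -4 + B + u (n(B, u) = -4 + (B + u) = -4 + B + u)
o(c) = -2 + c + c² (o(c) = -2 + (c*c + c) = -2 + (c² + c) = -2 + (c + c²) = -2 + c + c²)
o(-n(N(-3), √(-1 - 3)))² = (-2 - (-4 - 6/5*(-3) + √(-1 - 3)) + (-(-4 - 6/5*(-3) + √(-1 - 3)))²)² = (-2 - (-4 + 18/5 + √(-4)) + (-(-4 + 18/5 + √(-4)))²)² = (-2 - (-4 + 18/5 + 2*I) + (-(-4 + 18/5 + 2*I))²)² = (-2 - (-⅖ + 2*I) + (-(-⅖ + 2*I))²)² = (-2 + (⅖ - 2*I) + (⅖ - 2*I)²)² = (-8/5 + (⅖ - 2*I)² - 2*I)²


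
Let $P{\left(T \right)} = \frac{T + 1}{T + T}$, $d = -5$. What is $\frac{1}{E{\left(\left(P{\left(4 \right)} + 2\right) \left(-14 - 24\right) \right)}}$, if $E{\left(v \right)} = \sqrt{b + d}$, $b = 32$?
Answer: $\frac{\sqrt{3}}{9} \approx 0.19245$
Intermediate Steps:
$P{\left(T \right)} = \frac{1 + T}{2 T}$
$E{\left(v \right)} = 3 \sqrt{3}$ ($E{\left(v \right)} = \sqrt{32 - 5} = \sqrt{27} = 3 \sqrt{3}$)
$\frac{1}{E{\left(\left(P{\left(4 \right)} + 2\right) \left(-14 - 24\right) \right)}} = \frac{1}{3 \sqrt{3}} = \frac{\sqrt{3}}{9}$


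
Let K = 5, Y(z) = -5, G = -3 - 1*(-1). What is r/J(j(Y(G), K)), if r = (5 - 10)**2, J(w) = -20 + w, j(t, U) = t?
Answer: -1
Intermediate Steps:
G = -2 (G = -3 + 1 = -2)
r = 25 (r = (-5)**2 = 25)
r/J(j(Y(G), K)) = 25/(-20 - 5) = 25/(-25) = 25*(-1/25) = -1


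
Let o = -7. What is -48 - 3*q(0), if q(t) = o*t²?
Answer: -48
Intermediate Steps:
q(t) = -7*t²
-48 - 3*q(0) = -48 - (-21)*0² = -48 - (-21)*0 = -48 - 3*0 = -48 + 0 = -48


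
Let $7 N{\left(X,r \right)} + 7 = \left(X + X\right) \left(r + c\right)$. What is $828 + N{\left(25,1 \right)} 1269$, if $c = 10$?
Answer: $\frac{694863}{7} \approx 99266.0$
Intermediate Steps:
$N{\left(X,r \right)} = -1 + \frac{2 X \left(10 + r\right)}{7}$ ($N{\left(X,r \right)} = -1 + \frac{\left(X + X\right) \left(r + 10\right)}{7} = -1 + \frac{2 X \left(10 + r\right)}{7}$)
$828 + N{\left(25,1 \right)} 1269 = 828 + \left(-1 + \frac{20}{7} \cdot 25 + \frac{2}{7} \cdot 25 \cdot 1\right) 1269 = 828 + \left(-1 + \frac{500}{7} + \frac{50}{7}\right) 1269 = 828 + \frac{543}{7} \cdot 1269 = 828 + \frac{689067}{7} = \frac{694863}{7}$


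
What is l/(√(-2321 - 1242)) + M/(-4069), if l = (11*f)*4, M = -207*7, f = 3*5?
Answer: 1449/4069 - 660*I*√3563/3563 ≈ 0.35611 - 11.057*I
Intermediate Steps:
f = 15
M = -1449
l = 660 (l = (11*15)*4 = 165*4 = 660)
l/(√(-2321 - 1242)) + M/(-4069) = 660/(√(-2321 - 1242)) - 1449/(-4069) = 660/(√(-3563)) - 1449*(-1/4069) = 660/((I*√3563)) + 1449/4069 = 660*(-I*√3563/3563) + 1449/4069 = -660*I*√3563/3563 + 1449/4069 = 1449/4069 - 660*I*√3563/3563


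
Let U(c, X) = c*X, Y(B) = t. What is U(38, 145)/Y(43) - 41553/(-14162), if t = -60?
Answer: -1888486/21243 ≈ -88.899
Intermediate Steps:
Y(B) = -60
U(c, X) = X*c
U(38, 145)/Y(43) - 41553/(-14162) = (145*38)/(-60) - 41553/(-14162) = 5510*(-1/60) - 41553*(-1/14162) = -551/6 + 41553/14162 = -1888486/21243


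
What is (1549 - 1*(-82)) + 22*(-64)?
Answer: 223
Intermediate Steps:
(1549 - 1*(-82)) + 22*(-64) = (1549 + 82) - 1408 = 1631 - 1408 = 223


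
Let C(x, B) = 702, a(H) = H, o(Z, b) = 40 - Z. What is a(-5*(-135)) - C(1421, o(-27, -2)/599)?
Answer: -27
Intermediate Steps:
a(-5*(-135)) - C(1421, o(-27, -2)/599) = -5*(-135) - 1*702 = 675 - 702 = -27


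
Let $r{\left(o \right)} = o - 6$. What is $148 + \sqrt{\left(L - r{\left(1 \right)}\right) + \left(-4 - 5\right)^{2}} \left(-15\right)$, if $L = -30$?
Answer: $148 - 30 \sqrt{14} \approx 35.75$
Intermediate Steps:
$r{\left(o \right)} = -6 + o$
$148 + \sqrt{\left(L - r{\left(1 \right)}\right) + \left(-4 - 5\right)^{2}} \left(-15\right) = 148 + \sqrt{\left(-30 - \left(-6 + 1\right)\right) + \left(-4 - 5\right)^{2}} \left(-15\right) = 148 + \sqrt{\left(-30 - -5\right) + \left(-9\right)^{2}} \left(-15\right) = 148 + \sqrt{\left(-30 + 5\right) + 81} \left(-15\right) = 148 + \sqrt{-25 + 81} \left(-15\right) = 148 + \sqrt{56} \left(-15\right) = 148 + 2 \sqrt{14} \left(-15\right) = 148 - 30 \sqrt{14}$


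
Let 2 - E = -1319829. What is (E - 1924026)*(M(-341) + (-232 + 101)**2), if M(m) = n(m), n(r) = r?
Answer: -10162559900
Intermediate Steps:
M(m) = m
E = 1319831 (E = 2 - 1*(-1319829) = 2 + 1319829 = 1319831)
(E - 1924026)*(M(-341) + (-232 + 101)**2) = (1319831 - 1924026)*(-341 + (-232 + 101)**2) = -604195*(-341 + (-131)**2) = -604195*(-341 + 17161) = -604195*16820 = -10162559900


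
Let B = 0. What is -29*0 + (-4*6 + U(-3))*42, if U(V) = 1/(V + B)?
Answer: -1022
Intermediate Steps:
U(V) = 1/V (U(V) = 1/(V + 0) = 1/V)
-29*0 + (-4*6 + U(-3))*42 = -29*0 + (-4*6 + 1/(-3))*42 = 0 + (-24 - 1/3)*42 = 0 - 73/3*42 = 0 - 1022 = -1022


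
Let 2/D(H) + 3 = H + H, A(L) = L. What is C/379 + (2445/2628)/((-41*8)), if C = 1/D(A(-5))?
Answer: -2176517/108897312 ≈ -0.019987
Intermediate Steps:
D(H) = 2/(-3 + 2*H) (D(H) = 2/(-3 + (H + H)) = 2/(-3 + 2*H))
C = -13/2 (C = 1/(2/(-3 + 2*(-5))) = 1/(2/(-3 - 10)) = 1/(2/(-13)) = 1/(2*(-1/13)) = 1/(-2/13) = -13/2 ≈ -6.5000)
C/379 + (2445/2628)/((-41*8)) = -13/2/379 + (2445/2628)/((-41*8)) = -13/2*1/379 + (2445*(1/2628))/(-328) = -13/758 + (815/876)*(-1/328) = -13/758 - 815/287328 = -2176517/108897312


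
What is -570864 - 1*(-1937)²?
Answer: -4322833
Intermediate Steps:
-570864 - 1*(-1937)² = -570864 - 1*3751969 = -570864 - 3751969 = -4322833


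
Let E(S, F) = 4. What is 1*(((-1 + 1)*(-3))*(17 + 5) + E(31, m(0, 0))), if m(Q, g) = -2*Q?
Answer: 4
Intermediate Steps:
1*(((-1 + 1)*(-3))*(17 + 5) + E(31, m(0, 0))) = 1*(((-1 + 1)*(-3))*(17 + 5) + 4) = 1*((0*(-3))*22 + 4) = 1*(0*22 + 4) = 1*(0 + 4) = 1*4 = 4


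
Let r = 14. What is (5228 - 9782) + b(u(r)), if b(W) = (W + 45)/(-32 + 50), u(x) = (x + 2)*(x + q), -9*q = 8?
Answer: -735455/162 ≈ -4539.8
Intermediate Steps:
q = -8/9 (q = -⅑*8 = -8/9 ≈ -0.88889)
u(x) = (2 + x)*(-8/9 + x) (u(x) = (x + 2)*(x - 8/9) = (2 + x)*(-8/9 + x))
b(W) = 5/2 + W/18 (b(W) = (45 + W)/18 = (45 + W)*(1/18) = 5/2 + W/18)
(5228 - 9782) + b(u(r)) = (5228 - 9782) + (5/2 + (-16/9 + 14² + (10/9)*14)/18) = -4554 + (5/2 + (-16/9 + 196 + 140/9)/18) = -4554 + (5/2 + (1/18)*(1888/9)) = -4554 + (5/2 + 944/81) = -4554 + 2293/162 = -735455/162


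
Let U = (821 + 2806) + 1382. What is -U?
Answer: -5009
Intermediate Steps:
U = 5009 (U = 3627 + 1382 = 5009)
-U = -1*5009 = -5009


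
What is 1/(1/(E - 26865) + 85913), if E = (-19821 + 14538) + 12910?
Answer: 19238/1652794293 ≈ 1.1640e-5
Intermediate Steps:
E = 7627 (E = -5283 + 12910 = 7627)
1/(1/(E - 26865) + 85913) = 1/(1/(7627 - 26865) + 85913) = 1/(1/(-19238) + 85913) = 1/(-1/19238 + 85913) = 1/(1652794293/19238) = 19238/1652794293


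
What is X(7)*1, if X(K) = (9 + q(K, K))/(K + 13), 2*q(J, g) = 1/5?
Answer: 91/200 ≈ 0.45500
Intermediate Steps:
q(J, g) = ⅒ (q(J, g) = (½)/5 = (½)*(⅕) = ⅒)
X(K) = 91/(10*(13 + K)) (X(K) = (9 + ⅒)/(K + 13) = 91/(10*(13 + K)))
X(7)*1 = (91/(10*(13 + 7)))*1 = ((91/10)/20)*1 = ((91/10)*(1/20))*1 = (91/200)*1 = 91/200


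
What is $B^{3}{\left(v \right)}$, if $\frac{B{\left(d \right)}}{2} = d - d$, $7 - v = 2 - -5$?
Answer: $0$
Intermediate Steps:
$v = 0$ ($v = 7 - \left(2 - -5\right) = 7 - \left(2 + 5\right) = 7 - 7 = 0$)
$B{\left(d \right)} = 0$ ($B{\left(d \right)} = 2 \left(d - d\right) = 2 \cdot 0 = 0$)
$B^{3}{\left(v \right)} = 0^{3} = 0$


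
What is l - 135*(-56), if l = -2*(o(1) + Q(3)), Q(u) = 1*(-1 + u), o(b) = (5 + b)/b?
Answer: 7544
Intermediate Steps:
o(b) = (5 + b)/b
Q(u) = -1 + u
l = -16 (l = -2*((5 + 1)/1 + (-1 + 3)) = -2*(1*6 + 2) = -2*(6 + 2) = -2*8 = -16)
l - 135*(-56) = -16 - 135*(-56) = -16 + 7560 = 7544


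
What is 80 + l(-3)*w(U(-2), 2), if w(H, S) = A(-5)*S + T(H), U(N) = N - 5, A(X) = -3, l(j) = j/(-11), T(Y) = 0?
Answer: 862/11 ≈ 78.364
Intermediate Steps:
l(j) = -j/11 (l(j) = j*(-1/11) = -j/11)
U(N) = -5 + N
w(H, S) = -3*S (w(H, S) = -3*S + 0 = -3*S)
80 + l(-3)*w(U(-2), 2) = 80 + (-1/11*(-3))*(-3*2) = 80 + (3/11)*(-6) = 80 - 18/11 = 862/11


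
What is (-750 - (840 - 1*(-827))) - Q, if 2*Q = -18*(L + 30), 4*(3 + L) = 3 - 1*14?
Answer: -8795/4 ≈ -2198.8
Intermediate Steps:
L = -23/4 (L = -3 + (3 - 1*14)/4 = -3 + (3 - 14)/4 = -3 + (¼)*(-11) = -3 - 11/4 = -23/4 ≈ -5.7500)
Q = -873/4 (Q = (-18*(-23/4 + 30))/2 = (-18*97/4)/2 = (½)*(-873/2) = -873/4 ≈ -218.25)
(-750 - (840 - 1*(-827))) - Q = (-750 - (840 - 1*(-827))) - 1*(-873/4) = (-750 - (840 + 827)) + 873/4 = (-750 - 1*1667) + 873/4 = (-750 - 1667) + 873/4 = -2417 + 873/4 = -8795/4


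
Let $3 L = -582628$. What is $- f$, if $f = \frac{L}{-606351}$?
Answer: $- \frac{582628}{1819053} \approx -0.32029$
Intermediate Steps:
$L = - \frac{582628}{3}$ ($L = \frac{1}{3} \left(-582628\right) = - \frac{582628}{3} \approx -1.9421 \cdot 10^{5}$)
$f = \frac{582628}{1819053}$ ($f = - \frac{582628}{3 \left(-606351\right)} = \left(- \frac{582628}{3}\right) \left(- \frac{1}{606351}\right) = \frac{582628}{1819053} \approx 0.32029$)
$- f = \left(-1\right) \frac{582628}{1819053} = - \frac{582628}{1819053}$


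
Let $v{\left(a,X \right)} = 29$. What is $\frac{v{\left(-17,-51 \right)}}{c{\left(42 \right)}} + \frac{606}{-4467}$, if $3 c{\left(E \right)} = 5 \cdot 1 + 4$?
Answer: $\frac{42575}{4467} \approx 9.531$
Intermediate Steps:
$c{\left(E \right)} = 3$ ($c{\left(E \right)} = \frac{5 \cdot 1 + 4}{3} = \frac{5 + 4}{3} = \frac{1}{3} \cdot 9 = 3$)
$\frac{v{\left(-17,-51 \right)}}{c{\left(42 \right)}} + \frac{606}{-4467} = \frac{29}{3} + \frac{606}{-4467} = 29 \cdot \frac{1}{3} + 606 \left(- \frac{1}{4467}\right) = \frac{29}{3} - \frac{202}{1489} = \frac{42575}{4467}$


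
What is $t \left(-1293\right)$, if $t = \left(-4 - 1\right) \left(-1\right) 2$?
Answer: $-12930$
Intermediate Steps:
$t = 10$ ($t = \left(-5\right) \left(-1\right) 2 = 5 \cdot 2 = 10$)
$t \left(-1293\right) = 10 \left(-1293\right) = -12930$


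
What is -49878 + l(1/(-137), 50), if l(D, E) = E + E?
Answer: -49778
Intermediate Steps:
l(D, E) = 2*E
-49878 + l(1/(-137), 50) = -49878 + 2*50 = -49878 + 100 = -49778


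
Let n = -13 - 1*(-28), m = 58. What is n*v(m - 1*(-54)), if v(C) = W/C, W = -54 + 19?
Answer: -75/16 ≈ -4.6875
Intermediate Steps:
W = -35
v(C) = -35/C
n = 15 (n = -13 + 28 = 15)
n*v(m - 1*(-54)) = 15*(-35/(58 - 1*(-54))) = 15*(-35/(58 + 54)) = 15*(-35/112) = 15*(-35*1/112) = 15*(-5/16) = -75/16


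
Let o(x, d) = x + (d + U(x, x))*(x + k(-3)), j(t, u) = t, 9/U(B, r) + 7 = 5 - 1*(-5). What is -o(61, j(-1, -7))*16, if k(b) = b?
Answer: -2832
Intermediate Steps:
U(B, r) = 3 (U(B, r) = 9/(-7 + (5 - 1*(-5))) = 9/(-7 + (5 + 5)) = 9/(-7 + 10) = 9/3 = 9*(1/3) = 3)
o(x, d) = x + (-3 + x)*(3 + d) (o(x, d) = x + (d + 3)*(x - 3) = x + (3 + d)*(-3 + x) = x + (-3 + x)*(3 + d))
-o(61, j(-1, -7))*16 = -(-9 - 3*(-1) + 4*61 - 1*61)*16 = -(-9 + 3 + 244 - 61)*16 = -177*16 = -1*2832 = -2832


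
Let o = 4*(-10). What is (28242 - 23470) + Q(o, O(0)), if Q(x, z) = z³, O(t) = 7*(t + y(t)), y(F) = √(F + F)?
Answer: 4772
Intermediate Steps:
y(F) = √2*√F (y(F) = √(2*F) = √2*√F)
o = -40
O(t) = 7*t + 7*√2*√t (O(t) = 7*(t + √2*√t) = 7*t + 7*√2*√t)
(28242 - 23470) + Q(o, O(0)) = (28242 - 23470) + (7*0 + 7*√2*√0)³ = 4772 + (0 + 7*√2*0)³ = 4772 + (0 + 0)³ = 4772 + 0³ = 4772 + 0 = 4772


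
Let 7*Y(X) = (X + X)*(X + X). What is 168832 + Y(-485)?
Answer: 2122724/7 ≈ 3.0325e+5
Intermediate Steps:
Y(X) = 4*X²/7 (Y(X) = ((X + X)*(X + X))/7 = ((2*X)*(2*X))/7 = (4*X²)/7 = 4*X²/7)
168832 + Y(-485) = 168832 + (4/7)*(-485)² = 168832 + (4/7)*235225 = 168832 + 940900/7 = 2122724/7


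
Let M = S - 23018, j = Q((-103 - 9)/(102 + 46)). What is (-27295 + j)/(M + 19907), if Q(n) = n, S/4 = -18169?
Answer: 1009943/2804119 ≈ 0.36016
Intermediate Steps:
S = -72676 (S = 4*(-18169) = -72676)
j = -28/37 (j = (-103 - 9)/(102 + 46) = -112/148 = -112*1/148 = -28/37 ≈ -0.75676)
M = -95694 (M = -72676 - 23018 = -95694)
(-27295 + j)/(M + 19907) = (-27295 - 28/37)/(-95694 + 19907) = -1009943/37/(-75787) = -1009943/37*(-1/75787) = 1009943/2804119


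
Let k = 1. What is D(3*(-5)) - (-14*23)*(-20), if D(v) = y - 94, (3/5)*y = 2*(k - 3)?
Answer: -19622/3 ≈ -6540.7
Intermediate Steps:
y = -20/3 (y = 5*(2*(1 - 3))/3 = 5*(2*(-2))/3 = (5/3)*(-4) = -20/3 ≈ -6.6667)
D(v) = -302/3 (D(v) = -20/3 - 94 = -302/3)
D(3*(-5)) - (-14*23)*(-20) = -302/3 - (-14*23)*(-20) = -302/3 - (-322)*(-20) = -302/3 - 1*6440 = -302/3 - 6440 = -19622/3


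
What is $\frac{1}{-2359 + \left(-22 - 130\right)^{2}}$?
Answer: $\frac{1}{20745} \approx 4.8204 \cdot 10^{-5}$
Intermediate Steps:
$\frac{1}{-2359 + \left(-22 - 130\right)^{2}} = \frac{1}{-2359 + \left(-152\right)^{2}} = \frac{1}{-2359 + 23104} = \frac{1}{20745}$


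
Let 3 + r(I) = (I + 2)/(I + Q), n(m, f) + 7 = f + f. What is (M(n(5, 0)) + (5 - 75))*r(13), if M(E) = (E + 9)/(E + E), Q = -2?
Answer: 8838/77 ≈ 114.78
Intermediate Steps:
n(m, f) = -7 + 2*f (n(m, f) = -7 + (f + f) = -7 + 2*f)
r(I) = -3 + (2 + I)/(-2 + I) (r(I) = -3 + (I + 2)/(I - 2) = -3 + (2 + I)/(-2 + I))
M(E) = (9 + E)/(2*E) (M(E) = (9 + E)/((2*E)) = (9 + E)*(1/(2*E)) = (9 + E)/(2*E))
(M(n(5, 0)) + (5 - 75))*r(13) = ((9 + (-7 + 2*0))/(2*(-7 + 2*0)) + (5 - 75))*(2*(4 - 1*13)/(-2 + 13)) = ((9 + (-7 + 0))/(2*(-7 + 0)) - 70)*(2*(4 - 13)/11) = ((½)*(9 - 7)/(-7) - 70)*(2*(1/11)*(-9)) = ((½)*(-⅐)*2 - 70)*(-18/11) = (-⅐ - 70)*(-18/11) = -491/7*(-18/11) = 8838/77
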